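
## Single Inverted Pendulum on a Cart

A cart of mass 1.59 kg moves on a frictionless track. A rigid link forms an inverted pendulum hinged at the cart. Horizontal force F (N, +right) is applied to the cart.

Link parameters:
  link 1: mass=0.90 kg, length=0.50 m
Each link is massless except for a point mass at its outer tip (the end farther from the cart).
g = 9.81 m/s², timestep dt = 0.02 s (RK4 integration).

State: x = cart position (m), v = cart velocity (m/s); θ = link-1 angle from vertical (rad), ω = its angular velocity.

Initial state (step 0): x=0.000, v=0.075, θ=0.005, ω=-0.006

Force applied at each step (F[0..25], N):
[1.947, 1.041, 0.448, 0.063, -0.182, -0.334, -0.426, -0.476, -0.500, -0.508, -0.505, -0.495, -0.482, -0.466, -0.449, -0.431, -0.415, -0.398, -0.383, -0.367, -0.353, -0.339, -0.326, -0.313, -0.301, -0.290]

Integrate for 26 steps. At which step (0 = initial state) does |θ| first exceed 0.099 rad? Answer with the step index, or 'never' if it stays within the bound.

Answer: never

Derivation:
apply F[0]=+1.947 → step 1: x=0.002, v=0.099, θ=0.004, ω=-0.052
apply F[1]=+1.041 → step 2: x=0.004, v=0.112, θ=0.003, ω=-0.076
apply F[2]=+0.448 → step 3: x=0.006, v=0.117, θ=0.002, ω=-0.086
apply F[3]=+0.063 → step 4: x=0.008, v=0.118, θ=-0.000, ω=-0.087
apply F[4]=-0.182 → step 5: x=0.011, v=0.116, θ=-0.002, ω=-0.083
apply F[5]=-0.334 → step 6: x=0.013, v=0.112, θ=-0.003, ω=-0.076
apply F[6]=-0.426 → step 7: x=0.015, v=0.107, θ=-0.005, ω=-0.068
apply F[7]=-0.476 → step 8: x=0.017, v=0.101, θ=-0.006, ω=-0.060
apply F[8]=-0.500 → step 9: x=0.019, v=0.096, θ=-0.007, ω=-0.051
apply F[9]=-0.508 → step 10: x=0.021, v=0.090, θ=-0.008, ω=-0.043
apply F[10]=-0.505 → step 11: x=0.023, v=0.085, θ=-0.009, ω=-0.036
apply F[11]=-0.495 → step 12: x=0.025, v=0.080, θ=-0.010, ω=-0.029
apply F[12]=-0.482 → step 13: x=0.026, v=0.075, θ=-0.010, ω=-0.023
apply F[13]=-0.466 → step 14: x=0.028, v=0.070, θ=-0.011, ω=-0.018
apply F[14]=-0.449 → step 15: x=0.029, v=0.066, θ=-0.011, ω=-0.013
apply F[15]=-0.431 → step 16: x=0.030, v=0.061, θ=-0.011, ω=-0.009
apply F[16]=-0.415 → step 17: x=0.031, v=0.057, θ=-0.011, ω=-0.005
apply F[17]=-0.398 → step 18: x=0.033, v=0.054, θ=-0.011, ω=-0.002
apply F[18]=-0.383 → step 19: x=0.034, v=0.050, θ=-0.011, ω=0.000
apply F[19]=-0.367 → step 20: x=0.035, v=0.047, θ=-0.011, ω=0.003
apply F[20]=-0.353 → step 21: x=0.035, v=0.044, θ=-0.011, ω=0.004
apply F[21]=-0.339 → step 22: x=0.036, v=0.041, θ=-0.011, ω=0.006
apply F[22]=-0.326 → step 23: x=0.037, v=0.038, θ=-0.011, ω=0.007
apply F[23]=-0.313 → step 24: x=0.038, v=0.035, θ=-0.011, ω=0.009
apply F[24]=-0.301 → step 25: x=0.038, v=0.032, θ=-0.011, ω=0.010
apply F[25]=-0.290 → step 26: x=0.039, v=0.030, θ=-0.010, ω=0.010
max |θ| = 0.011 ≤ 0.099 over all 27 states.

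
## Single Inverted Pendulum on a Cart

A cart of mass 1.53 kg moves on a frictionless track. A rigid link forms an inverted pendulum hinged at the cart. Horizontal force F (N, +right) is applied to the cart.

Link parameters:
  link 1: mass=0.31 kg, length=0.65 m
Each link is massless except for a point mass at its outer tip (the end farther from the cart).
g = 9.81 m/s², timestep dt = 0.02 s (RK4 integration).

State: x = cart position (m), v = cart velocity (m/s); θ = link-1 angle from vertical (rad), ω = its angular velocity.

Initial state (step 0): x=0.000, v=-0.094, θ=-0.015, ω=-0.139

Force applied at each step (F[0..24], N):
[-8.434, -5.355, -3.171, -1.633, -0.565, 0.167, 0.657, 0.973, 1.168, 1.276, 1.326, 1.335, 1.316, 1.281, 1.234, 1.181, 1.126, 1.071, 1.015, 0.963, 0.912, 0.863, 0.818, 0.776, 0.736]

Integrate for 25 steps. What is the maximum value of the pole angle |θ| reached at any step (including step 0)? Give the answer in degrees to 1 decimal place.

Answer: 1.7°

Derivation:
apply F[0]=-8.434 → step 1: x=-0.003, v=-0.204, θ=-0.016, ω=0.025
apply F[1]=-5.355 → step 2: x=-0.008, v=-0.273, θ=-0.015, ω=0.127
apply F[2]=-3.171 → step 3: x=-0.014, v=-0.314, θ=-0.011, ω=0.186
apply F[3]=-1.633 → step 4: x=-0.020, v=-0.335, θ=-0.007, ω=0.215
apply F[4]=-0.565 → step 5: x=-0.027, v=-0.342, θ=-0.003, ω=0.225
apply F[5]=+0.167 → step 6: x=-0.034, v=-0.340, θ=0.001, ω=0.221
apply F[6]=+0.657 → step 7: x=-0.040, v=-0.331, θ=0.006, ω=0.209
apply F[7]=+0.973 → step 8: x=-0.047, v=-0.319, θ=0.010, ω=0.192
apply F[8]=+1.168 → step 9: x=-0.053, v=-0.304, θ=0.013, ω=0.173
apply F[9]=+1.276 → step 10: x=-0.059, v=-0.288, θ=0.017, ω=0.153
apply F[10]=+1.326 → step 11: x=-0.065, v=-0.271, θ=0.019, ω=0.133
apply F[11]=+1.335 → step 12: x=-0.070, v=-0.255, θ=0.022, ω=0.113
apply F[12]=+1.316 → step 13: x=-0.075, v=-0.239, θ=0.024, ω=0.095
apply F[13]=+1.281 → step 14: x=-0.079, v=-0.223, θ=0.026, ω=0.078
apply F[14]=+1.234 → step 15: x=-0.084, v=-0.208, θ=0.027, ω=0.063
apply F[15]=+1.181 → step 16: x=-0.088, v=-0.193, θ=0.028, ω=0.050
apply F[16]=+1.126 → step 17: x=-0.092, v=-0.180, θ=0.029, ω=0.037
apply F[17]=+1.071 → step 18: x=-0.095, v=-0.167, θ=0.030, ω=0.026
apply F[18]=+1.015 → step 19: x=-0.098, v=-0.155, θ=0.030, ω=0.017
apply F[19]=+0.963 → step 20: x=-0.101, v=-0.144, θ=0.030, ω=0.009
apply F[20]=+0.912 → step 21: x=-0.104, v=-0.133, θ=0.031, ω=0.001
apply F[21]=+0.863 → step 22: x=-0.106, v=-0.123, θ=0.031, ω=-0.005
apply F[22]=+0.818 → step 23: x=-0.109, v=-0.113, θ=0.030, ω=-0.010
apply F[23]=+0.776 → step 24: x=-0.111, v=-0.104, θ=0.030, ω=-0.015
apply F[24]=+0.736 → step 25: x=-0.113, v=-0.096, θ=0.030, ω=-0.019
Max |angle| over trajectory = 0.031 rad = 1.7°.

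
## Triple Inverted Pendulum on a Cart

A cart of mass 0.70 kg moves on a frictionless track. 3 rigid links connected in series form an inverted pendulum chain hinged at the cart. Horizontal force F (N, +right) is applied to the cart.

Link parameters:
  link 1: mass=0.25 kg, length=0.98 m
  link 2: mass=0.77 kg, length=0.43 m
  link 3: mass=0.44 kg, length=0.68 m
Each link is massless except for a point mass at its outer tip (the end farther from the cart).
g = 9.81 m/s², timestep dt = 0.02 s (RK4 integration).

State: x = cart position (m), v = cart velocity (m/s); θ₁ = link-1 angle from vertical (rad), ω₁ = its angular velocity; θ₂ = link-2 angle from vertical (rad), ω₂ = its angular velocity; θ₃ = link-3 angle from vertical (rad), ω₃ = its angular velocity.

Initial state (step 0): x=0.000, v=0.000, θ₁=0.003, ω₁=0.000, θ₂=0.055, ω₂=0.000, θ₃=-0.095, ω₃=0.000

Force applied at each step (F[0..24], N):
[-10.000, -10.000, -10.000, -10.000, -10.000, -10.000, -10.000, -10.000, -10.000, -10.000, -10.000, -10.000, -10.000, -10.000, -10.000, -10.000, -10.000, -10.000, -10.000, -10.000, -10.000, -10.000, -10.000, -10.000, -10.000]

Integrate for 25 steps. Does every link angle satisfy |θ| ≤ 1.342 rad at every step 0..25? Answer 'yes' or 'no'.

Answer: yes

Derivation:
apply F[0]=-10.000 → step 1: x=-0.003, v=-0.287, θ₁=0.005, ω₁=0.245, θ₂=0.057, ω₂=0.171, θ₃=-0.096, ω₃=-0.066
apply F[1]=-10.000 → step 2: x=-0.012, v=-0.576, θ₁=0.013, ω₁=0.496, θ₂=0.062, ω₂=0.336, θ₃=-0.098, ω₃=-0.132
apply F[2]=-10.000 → step 3: x=-0.026, v=-0.869, θ₁=0.025, ω₁=0.758, θ₂=0.070, ω₂=0.487, θ₃=-0.101, ω₃=-0.199
apply F[3]=-10.000 → step 4: x=-0.046, v=-1.166, θ₁=0.043, ω₁=1.034, θ₂=0.081, ω₂=0.617, θ₃=-0.106, ω₃=-0.266
apply F[4]=-10.000 → step 5: x=-0.073, v=-1.468, θ₁=0.067, ω₁=1.329, θ₂=0.095, ω₂=0.719, θ₃=-0.112, ω₃=-0.330
apply F[5]=-10.000 → step 6: x=-0.105, v=-1.774, θ₁=0.097, ω₁=1.644, θ₂=0.110, ω₂=0.786, θ₃=-0.119, ω₃=-0.389
apply F[6]=-10.000 → step 7: x=-0.144, v=-2.081, θ₁=0.133, ω₁=1.976, θ₂=0.126, ω₂=0.817, θ₃=-0.127, ω₃=-0.437
apply F[7]=-10.000 → step 8: x=-0.188, v=-2.382, θ₁=0.176, ω₁=2.315, θ₂=0.142, ω₂=0.820, θ₃=-0.136, ω₃=-0.466
apply F[8]=-10.000 → step 9: x=-0.239, v=-2.671, θ₁=0.225, ω₁=2.644, θ₂=0.158, ω₂=0.818, θ₃=-0.146, ω₃=-0.470
apply F[9]=-10.000 → step 10: x=-0.295, v=-2.939, θ₁=0.281, ω₁=2.944, θ₂=0.175, ω₂=0.844, θ₃=-0.155, ω₃=-0.446
apply F[10]=-10.000 → step 11: x=-0.356, v=-3.180, θ₁=0.343, ω₁=3.195, θ₂=0.193, ω₂=0.936, θ₃=-0.163, ω₃=-0.392
apply F[11]=-10.000 → step 12: x=-0.422, v=-3.392, θ₁=0.409, ω₁=3.389, θ₂=0.213, ω₂=1.118, θ₃=-0.170, ω₃=-0.312
apply F[12]=-10.000 → step 13: x=-0.492, v=-3.576, θ₁=0.478, ω₁=3.525, θ₂=0.238, ω₂=1.400, θ₃=-0.176, ω₃=-0.212
apply F[13]=-10.000 → step 14: x=-0.565, v=-3.734, θ₁=0.549, ω₁=3.609, θ₂=0.270, ω₂=1.773, θ₃=-0.179, ω₃=-0.095
apply F[14]=-10.000 → step 15: x=-0.641, v=-3.869, θ₁=0.622, ω₁=3.649, θ₂=0.310, ω₂=2.224, θ₃=-0.179, ω₃=0.039
apply F[15]=-10.000 → step 16: x=-0.719, v=-3.982, θ₁=0.695, ω₁=3.651, θ₂=0.359, ω₂=2.735, θ₃=-0.177, ω₃=0.191
apply F[16]=-10.000 → step 17: x=-0.800, v=-4.072, θ₁=0.768, ω₁=3.618, θ₂=0.419, ω₂=3.290, θ₃=-0.171, ω₃=0.366
apply F[17]=-10.000 → step 18: x=-0.882, v=-4.139, θ₁=0.840, ω₁=3.555, θ₂=0.491, ω₂=3.871, θ₃=-0.162, ω₃=0.569
apply F[18]=-10.000 → step 19: x=-0.965, v=-4.181, θ₁=0.910, ω₁=3.464, θ₂=0.574, ω₂=4.459, θ₃=-0.148, ω₃=0.808
apply F[19]=-10.000 → step 20: x=-1.049, v=-4.194, θ₁=0.978, ω₁=3.354, θ₂=0.669, ω₂=5.030, θ₃=-0.129, ω₃=1.092
apply F[20]=-10.000 → step 21: x=-1.133, v=-4.176, θ₁=1.044, ω₁=3.237, θ₂=0.775, ω₂=5.554, θ₃=-0.104, ω₃=1.430
apply F[21]=-10.000 → step 22: x=-1.216, v=-4.124, θ₁=1.108, ω₁=3.133, θ₂=0.891, ω₂=5.993, θ₃=-0.072, ω₃=1.826
apply F[22]=-10.000 → step 23: x=-1.298, v=-4.041, θ₁=1.169, ω₁=3.066, θ₂=1.014, ω₂=6.302, θ₃=-0.031, ω₃=2.280
apply F[23]=-10.000 → step 24: x=-1.377, v=-3.930, θ₁=1.231, ω₁=3.063, θ₂=1.142, ω₂=6.440, θ₃=0.020, ω₃=2.783
apply F[24]=-10.000 → step 25: x=-1.455, v=-3.800, θ₁=1.292, ω₁=3.144, θ₂=1.270, ω₂=6.376, θ₃=0.081, ω₃=3.317
Max |angle| over trajectory = 1.292 rad; bound = 1.342 → within bound.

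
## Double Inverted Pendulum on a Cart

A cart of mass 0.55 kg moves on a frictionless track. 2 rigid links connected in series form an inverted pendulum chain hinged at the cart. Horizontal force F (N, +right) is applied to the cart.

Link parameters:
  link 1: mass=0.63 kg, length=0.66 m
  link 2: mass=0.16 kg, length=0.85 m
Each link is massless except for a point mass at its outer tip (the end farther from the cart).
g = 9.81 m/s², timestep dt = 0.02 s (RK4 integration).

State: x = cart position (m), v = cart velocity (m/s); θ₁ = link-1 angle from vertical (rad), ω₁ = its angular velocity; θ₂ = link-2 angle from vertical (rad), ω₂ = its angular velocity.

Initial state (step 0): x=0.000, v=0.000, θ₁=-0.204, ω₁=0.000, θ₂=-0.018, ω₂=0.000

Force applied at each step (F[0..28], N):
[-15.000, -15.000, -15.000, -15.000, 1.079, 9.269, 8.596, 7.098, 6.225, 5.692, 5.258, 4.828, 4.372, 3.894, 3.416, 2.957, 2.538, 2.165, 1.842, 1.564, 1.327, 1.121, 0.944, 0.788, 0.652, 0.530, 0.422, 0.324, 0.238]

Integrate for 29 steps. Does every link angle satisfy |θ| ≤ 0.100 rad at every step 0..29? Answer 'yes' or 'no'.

apply F[0]=-15.000 → step 1: x=-0.005, v=-0.464, θ₁=-0.198, ω₁=0.610, θ₂=-0.017, ω₂=0.076
apply F[1]=-15.000 → step 2: x=-0.019, v=-0.937, θ₁=-0.179, ω₁=1.240, θ₂=-0.015, ω₂=0.144
apply F[2]=-15.000 → step 3: x=-0.042, v=-1.426, θ₁=-0.148, ω₁=1.908, θ₂=-0.012, ω₂=0.198
apply F[3]=-15.000 → step 4: x=-0.076, v=-1.937, θ₁=-0.103, ω₁=2.630, θ₂=-0.007, ω₂=0.231
apply F[4]=+1.079 → step 5: x=-0.114, v=-1.886, θ₁=-0.051, ω₁=2.528, θ₂=-0.003, ω₂=0.242
apply F[5]=+9.269 → step 6: x=-0.148, v=-1.545, θ₁=-0.006, ω₁=2.001, θ₂=0.002, ω₂=0.246
apply F[6]=+8.596 → step 7: x=-0.176, v=-1.235, θ₁=0.029, ω₁=1.536, θ₂=0.007, ω₂=0.244
apply F[7]=+7.098 → step 8: x=-0.198, v=-0.988, θ₁=0.056, ω₁=1.178, θ₂=0.012, ω₂=0.235
apply F[8]=+6.225 → step 9: x=-0.216, v=-0.781, θ₁=0.077, ω₁=0.888, θ₂=0.017, ω₂=0.220
apply F[9]=+5.692 → step 10: x=-0.230, v=-0.599, θ₁=0.092, ω₁=0.644, θ₂=0.021, ω₂=0.200
apply F[10]=+5.258 → step 11: x=-0.240, v=-0.437, θ₁=0.103, ω₁=0.434, θ₂=0.025, ω₂=0.177
apply F[11]=+4.828 → step 12: x=-0.247, v=-0.293, θ₁=0.110, ω₁=0.256, θ₂=0.028, ω₂=0.153
apply F[12]=+4.372 → step 13: x=-0.252, v=-0.167, θ₁=0.114, ω₁=0.107, θ₂=0.031, ω₂=0.127
apply F[13]=+3.894 → step 14: x=-0.254, v=-0.060, θ₁=0.115, ω₁=-0.015, θ₂=0.033, ω₂=0.102
apply F[14]=+3.416 → step 15: x=-0.255, v=0.031, θ₁=0.113, ω₁=-0.111, θ₂=0.035, ω₂=0.078
apply F[15]=+2.957 → step 16: x=-0.253, v=0.106, θ₁=0.110, ω₁=-0.185, θ₂=0.036, ω₂=0.055
apply F[16]=+2.538 → step 17: x=-0.251, v=0.167, θ₁=0.106, ω₁=-0.240, θ₂=0.037, ω₂=0.034
apply F[17]=+2.165 → step 18: x=-0.247, v=0.216, θ₁=0.101, ω₁=-0.278, θ₂=0.038, ω₂=0.015
apply F[18]=+1.842 → step 19: x=-0.242, v=0.256, θ₁=0.095, ω₁=-0.303, θ₂=0.038, ω₂=-0.003
apply F[19]=+1.564 → step 20: x=-0.237, v=0.286, θ₁=0.089, ω₁=-0.318, θ₂=0.037, ω₂=-0.019
apply F[20]=+1.327 → step 21: x=-0.231, v=0.311, θ₁=0.082, ω₁=-0.326, θ₂=0.037, ω₂=-0.033
apply F[21]=+1.121 → step 22: x=-0.224, v=0.329, θ₁=0.076, ω₁=-0.327, θ₂=0.036, ω₂=-0.045
apply F[22]=+0.944 → step 23: x=-0.217, v=0.343, θ₁=0.069, ω₁=-0.324, θ₂=0.035, ω₂=-0.056
apply F[23]=+0.788 → step 24: x=-0.211, v=0.353, θ₁=0.063, ω₁=-0.317, θ₂=0.034, ω₂=-0.065
apply F[24]=+0.652 → step 25: x=-0.203, v=0.360, θ₁=0.057, ω₁=-0.308, θ₂=0.033, ω₂=-0.073
apply F[25]=+0.530 → step 26: x=-0.196, v=0.364, θ₁=0.051, ω₁=-0.296, θ₂=0.031, ω₂=-0.079
apply F[26]=+0.422 → step 27: x=-0.189, v=0.366, θ₁=0.045, ω₁=-0.284, θ₂=0.029, ω₂=-0.084
apply F[27]=+0.324 → step 28: x=-0.182, v=0.366, θ₁=0.039, ω₁=-0.270, θ₂=0.028, ω₂=-0.088
apply F[28]=+0.238 → step 29: x=-0.174, v=0.365, θ₁=0.034, ω₁=-0.256, θ₂=0.026, ω₂=-0.091
Max |angle| over trajectory = 0.204 rad; bound = 0.100 → exceeded.

Answer: no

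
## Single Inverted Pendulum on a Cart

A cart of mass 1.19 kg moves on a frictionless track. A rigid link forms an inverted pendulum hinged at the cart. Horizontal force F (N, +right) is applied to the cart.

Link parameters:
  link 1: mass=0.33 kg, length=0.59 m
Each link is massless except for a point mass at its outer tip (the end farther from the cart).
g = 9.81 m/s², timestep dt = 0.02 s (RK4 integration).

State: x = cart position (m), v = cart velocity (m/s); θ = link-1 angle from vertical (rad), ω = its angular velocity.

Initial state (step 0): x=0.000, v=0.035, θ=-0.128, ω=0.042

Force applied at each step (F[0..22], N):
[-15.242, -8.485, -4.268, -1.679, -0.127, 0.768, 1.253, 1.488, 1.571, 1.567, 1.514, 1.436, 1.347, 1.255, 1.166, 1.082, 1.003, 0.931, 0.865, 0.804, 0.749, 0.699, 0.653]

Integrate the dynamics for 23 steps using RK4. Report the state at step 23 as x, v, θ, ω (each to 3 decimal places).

apply F[0]=-15.242 → step 1: x=-0.002, v=-0.213, θ=-0.123, ω=0.418
apply F[1]=-8.485 → step 2: x=-0.007, v=-0.349, θ=-0.113, ω=0.607
apply F[2]=-4.268 → step 3: x=-0.015, v=-0.415, θ=-0.100, ω=0.682
apply F[3]=-1.679 → step 4: x=-0.024, v=-0.438, θ=-0.087, ω=0.691
apply F[4]=-0.127 → step 5: x=-0.032, v=-0.436, θ=-0.073, ω=0.661
apply F[5]=+0.768 → step 6: x=-0.041, v=-0.420, θ=-0.060, ω=0.611
apply F[6]=+1.253 → step 7: x=-0.049, v=-0.396, θ=-0.049, ω=0.552
apply F[7]=+1.488 → step 8: x=-0.057, v=-0.369, θ=-0.038, ω=0.491
apply F[8]=+1.571 → step 9: x=-0.064, v=-0.340, θ=-0.029, ω=0.432
apply F[9]=+1.567 → step 10: x=-0.070, v=-0.313, θ=-0.021, ω=0.377
apply F[10]=+1.514 → step 11: x=-0.076, v=-0.286, θ=-0.014, ω=0.327
apply F[11]=+1.436 → step 12: x=-0.082, v=-0.262, θ=-0.008, ω=0.281
apply F[12]=+1.347 → step 13: x=-0.087, v=-0.239, θ=-0.003, ω=0.241
apply F[13]=+1.255 → step 14: x=-0.091, v=-0.217, θ=0.002, ω=0.205
apply F[14]=+1.166 → step 15: x=-0.095, v=-0.198, θ=0.006, ω=0.173
apply F[15]=+1.082 → step 16: x=-0.099, v=-0.180, θ=0.009, ω=0.145
apply F[16]=+1.003 → step 17: x=-0.103, v=-0.164, θ=0.011, ω=0.121
apply F[17]=+0.931 → step 18: x=-0.106, v=-0.149, θ=0.014, ω=0.100
apply F[18]=+0.865 → step 19: x=-0.109, v=-0.135, θ=0.015, ω=0.081
apply F[19]=+0.804 → step 20: x=-0.111, v=-0.123, θ=0.017, ω=0.065
apply F[20]=+0.749 → step 21: x=-0.114, v=-0.111, θ=0.018, ω=0.052
apply F[21]=+0.699 → step 22: x=-0.116, v=-0.100, θ=0.019, ω=0.040
apply F[22]=+0.653 → step 23: x=-0.118, v=-0.090, θ=0.020, ω=0.029

Answer: x=-0.118, v=-0.090, θ=0.020, ω=0.029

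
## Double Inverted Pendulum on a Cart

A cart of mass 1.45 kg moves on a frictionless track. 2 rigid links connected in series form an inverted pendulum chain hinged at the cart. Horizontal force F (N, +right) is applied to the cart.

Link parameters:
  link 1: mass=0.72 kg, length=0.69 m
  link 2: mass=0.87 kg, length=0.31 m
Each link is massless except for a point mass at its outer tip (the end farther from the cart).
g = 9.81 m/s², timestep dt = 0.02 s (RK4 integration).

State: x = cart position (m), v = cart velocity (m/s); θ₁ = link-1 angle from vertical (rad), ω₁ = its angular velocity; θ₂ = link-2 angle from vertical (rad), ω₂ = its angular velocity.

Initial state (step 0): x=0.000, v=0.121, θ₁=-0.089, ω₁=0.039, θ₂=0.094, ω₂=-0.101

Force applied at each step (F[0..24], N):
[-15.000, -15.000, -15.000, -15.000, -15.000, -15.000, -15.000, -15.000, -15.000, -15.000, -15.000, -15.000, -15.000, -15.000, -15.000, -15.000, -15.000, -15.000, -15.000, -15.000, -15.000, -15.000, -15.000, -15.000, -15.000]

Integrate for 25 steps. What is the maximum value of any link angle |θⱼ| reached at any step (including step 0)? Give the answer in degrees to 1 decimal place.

apply F[0]=-15.000 → step 1: x=0.001, v=-0.066, θ₁=-0.086, ω₁=0.221, θ₂=0.095, ω₂=0.161
apply F[1]=-15.000 → step 2: x=-0.003, v=-0.255, θ₁=-0.080, ω₁=0.407, θ₂=0.100, ω₂=0.419
apply F[2]=-15.000 → step 3: x=-0.010, v=-0.445, θ₁=-0.070, ω₁=0.600, θ₂=0.111, ω₂=0.673
apply F[3]=-15.000 → step 4: x=-0.020, v=-0.639, θ₁=-0.056, ω₁=0.803, θ₂=0.127, ω₂=0.920
apply F[4]=-15.000 → step 5: x=-0.035, v=-0.836, θ₁=-0.038, ω₁=1.018, θ₂=0.148, ω₂=1.159
apply F[5]=-15.000 → step 6: x=-0.054, v=-1.038, θ₁=-0.015, ω₁=1.250, θ₂=0.174, ω₂=1.386
apply F[6]=-15.000 → step 7: x=-0.077, v=-1.245, θ₁=0.012, ω₁=1.500, θ₂=0.203, ω₂=1.597
apply F[7]=-15.000 → step 8: x=-0.104, v=-1.456, θ₁=0.045, ω₁=1.771, θ₂=0.237, ω₂=1.784
apply F[8]=-15.000 → step 9: x=-0.135, v=-1.670, θ₁=0.083, ω₁=2.065, θ₂=0.275, ω₂=1.940
apply F[9]=-15.000 → step 10: x=-0.171, v=-1.887, θ₁=0.128, ω₁=2.383, θ₂=0.315, ω₂=2.057
apply F[10]=-15.000 → step 11: x=-0.211, v=-2.103, θ₁=0.179, ω₁=2.722, θ₂=0.357, ω₂=2.127
apply F[11]=-15.000 → step 12: x=-0.255, v=-2.313, θ₁=0.237, ω₁=3.078, θ₂=0.399, ω₂=2.148
apply F[12]=-15.000 → step 13: x=-0.303, v=-2.513, θ₁=0.302, ω₁=3.442, θ₂=0.442, ω₂=2.122
apply F[13]=-15.000 → step 14: x=-0.355, v=-2.694, θ₁=0.374, ω₁=3.801, θ₂=0.484, ω₂=2.060
apply F[14]=-15.000 → step 15: x=-0.411, v=-2.851, θ₁=0.454, ω₁=4.143, θ₂=0.525, ω₂=1.988
apply F[15]=-15.000 → step 16: x=-0.469, v=-2.976, θ₁=0.540, ω₁=4.452, θ₂=0.564, ω₂=1.936
apply F[16]=-15.000 → step 17: x=-0.529, v=-3.068, θ₁=0.632, ω₁=4.719, θ₂=0.602, ω₂=1.940
apply F[17]=-15.000 → step 18: x=-0.591, v=-3.125, θ₁=0.728, ω₁=4.939, θ₂=0.642, ω₂=2.030
apply F[18]=-15.000 → step 19: x=-0.654, v=-3.149, θ₁=0.829, ω₁=5.113, θ₂=0.684, ω₂=2.225
apply F[19]=-15.000 → step 20: x=-0.717, v=-3.143, θ₁=0.932, ω₁=5.248, θ₂=0.732, ω₂=2.534
apply F[20]=-15.000 → step 21: x=-0.780, v=-3.111, θ₁=1.039, ω₁=5.351, θ₂=0.786, ω₂=2.953
apply F[21]=-15.000 → step 22: x=-0.841, v=-3.055, θ₁=1.146, ω₁=5.428, θ₂=0.850, ω₂=3.476
apply F[22]=-15.000 → step 23: x=-0.902, v=-2.976, θ₁=1.256, ω₁=5.486, θ₂=0.926, ω₂=4.092
apply F[23]=-15.000 → step 24: x=-0.960, v=-2.873, θ₁=1.366, ω₁=5.529, θ₂=1.015, ω₂=4.789
apply F[24]=-15.000 → step 25: x=-1.017, v=-2.745, θ₁=1.477, ω₁=5.560, θ₂=1.118, ω₂=5.556
Max |angle| over trajectory = 1.477 rad = 84.6°.

Answer: 84.6°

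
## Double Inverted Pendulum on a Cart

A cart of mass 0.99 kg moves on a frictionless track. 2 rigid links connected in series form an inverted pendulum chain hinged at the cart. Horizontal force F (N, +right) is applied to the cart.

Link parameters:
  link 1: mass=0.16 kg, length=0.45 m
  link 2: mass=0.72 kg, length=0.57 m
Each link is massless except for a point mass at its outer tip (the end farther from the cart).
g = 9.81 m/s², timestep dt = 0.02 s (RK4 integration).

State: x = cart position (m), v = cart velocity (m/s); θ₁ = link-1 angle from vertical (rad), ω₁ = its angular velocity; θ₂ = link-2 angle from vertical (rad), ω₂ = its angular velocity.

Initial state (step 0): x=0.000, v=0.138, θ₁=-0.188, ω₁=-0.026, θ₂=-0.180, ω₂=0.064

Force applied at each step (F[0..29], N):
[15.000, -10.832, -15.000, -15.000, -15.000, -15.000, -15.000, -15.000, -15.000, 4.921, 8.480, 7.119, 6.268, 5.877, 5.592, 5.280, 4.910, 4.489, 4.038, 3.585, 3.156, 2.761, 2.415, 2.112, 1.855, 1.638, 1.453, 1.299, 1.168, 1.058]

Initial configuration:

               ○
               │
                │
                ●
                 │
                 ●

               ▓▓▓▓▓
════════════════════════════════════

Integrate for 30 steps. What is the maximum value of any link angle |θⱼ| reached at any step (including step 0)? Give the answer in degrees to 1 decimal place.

Answer: 12.6°

Derivation:
apply F[0]=+15.000 → step 1: x=0.006, v=0.463, θ₁=-0.197, ω₁=-0.832, θ₂=-0.179, ω₂=0.078
apply F[1]=-10.832 → step 2: x=0.013, v=0.284, θ₁=-0.211, ω₁=-0.590, θ₂=-0.177, ω₂=0.135
apply F[2]=-15.000 → step 3: x=0.017, v=0.027, θ₁=-0.219, ω₁=-0.224, θ₂=-0.173, ω₂=0.230
apply F[3]=-15.000 → step 4: x=0.015, v=-0.229, θ₁=-0.220, ω₁=0.115, θ₂=-0.167, ω₂=0.347
apply F[4]=-15.000 → step 5: x=0.007, v=-0.485, θ₁=-0.214, ω₁=0.447, θ₂=-0.159, ω₂=0.473
apply F[5]=-15.000 → step 6: x=-0.005, v=-0.745, θ₁=-0.202, ω₁=0.792, θ₂=-0.148, ω₂=0.598
apply F[6]=-15.000 → step 7: x=-0.022, v=-1.009, θ₁=-0.182, ω₁=1.170, θ₂=-0.135, ω₂=0.710
apply F[7]=-15.000 → step 8: x=-0.045, v=-1.280, θ₁=-0.155, ω₁=1.601, θ₂=-0.120, ω₂=0.796
apply F[8]=-15.000 → step 9: x=-0.074, v=-1.559, θ₁=-0.118, ω₁=2.107, θ₂=-0.104, ω₂=0.844
apply F[9]=+4.921 → step 10: x=-0.104, v=-1.447, θ₁=-0.079, ω₁=1.813, θ₂=-0.087, ω₂=0.847
apply F[10]=+8.480 → step 11: x=-0.131, v=-1.268, θ₁=-0.047, ω₁=1.413, θ₂=-0.070, ω₂=0.823
apply F[11]=+7.119 → step 12: x=-0.155, v=-1.119, θ₁=-0.021, ω₁=1.116, θ₂=-0.054, ω₂=0.776
apply F[12]=+6.268 → step 13: x=-0.176, v=-0.990, θ₁=-0.001, ω₁=0.889, θ₂=-0.039, ω₂=0.715
apply F[13]=+5.877 → step 14: x=-0.194, v=-0.873, θ₁=0.015, ω₁=0.703, θ₂=-0.025, ω₂=0.645
apply F[14]=+5.592 → step 15: x=-0.211, v=-0.763, θ₁=0.027, ω₁=0.545, θ₂=-0.013, ω₂=0.571
apply F[15]=+5.280 → step 16: x=-0.225, v=-0.662, θ₁=0.037, ω₁=0.410, θ₂=-0.002, ω₂=0.497
apply F[16]=+4.910 → step 17: x=-0.237, v=-0.570, θ₁=0.044, ω₁=0.297, θ₂=0.007, ω₂=0.425
apply F[17]=+4.489 → step 18: x=-0.248, v=-0.488, θ₁=0.049, ω₁=0.204, θ₂=0.015, ω₂=0.358
apply F[18]=+4.038 → step 19: x=-0.257, v=-0.415, θ₁=0.052, ω₁=0.129, θ₂=0.021, ω₂=0.296
apply F[19]=+3.585 → step 20: x=-0.265, v=-0.352, θ₁=0.054, ω₁=0.069, θ₂=0.026, ω₂=0.240
apply F[20]=+3.156 → step 21: x=-0.271, v=-0.298, θ₁=0.055, ω₁=0.024, θ₂=0.031, ω₂=0.191
apply F[21]=+2.761 → step 22: x=-0.277, v=-0.251, θ₁=0.055, ω₁=-0.010, θ₂=0.034, ω₂=0.148
apply F[22]=+2.415 → step 23: x=-0.281, v=-0.212, θ₁=0.055, ω₁=-0.034, θ₂=0.037, ω₂=0.111
apply F[23]=+2.112 → step 24: x=-0.285, v=-0.179, θ₁=0.054, ω₁=-0.052, θ₂=0.039, ω₂=0.079
apply F[24]=+1.855 → step 25: x=-0.288, v=-0.151, θ₁=0.053, ω₁=-0.063, θ₂=0.040, ω₂=0.053
apply F[25]=+1.638 → step 26: x=-0.291, v=-0.127, θ₁=0.051, ω₁=-0.071, θ₂=0.041, ω₂=0.031
apply F[26]=+1.453 → step 27: x=-0.294, v=-0.106, θ₁=0.050, ω₁=-0.076, θ₂=0.041, ω₂=0.012
apply F[27]=+1.299 → step 28: x=-0.296, v=-0.089, θ₁=0.048, ω₁=-0.078, θ₂=0.041, ω₂=-0.002
apply F[28]=+1.168 → step 29: x=-0.297, v=-0.074, θ₁=0.047, ω₁=-0.079, θ₂=0.041, ω₂=-0.015
apply F[29]=+1.058 → step 30: x=-0.298, v=-0.060, θ₁=0.045, ω₁=-0.078, θ₂=0.041, ω₂=-0.024
Max |angle| over trajectory = 0.220 rad = 12.6°.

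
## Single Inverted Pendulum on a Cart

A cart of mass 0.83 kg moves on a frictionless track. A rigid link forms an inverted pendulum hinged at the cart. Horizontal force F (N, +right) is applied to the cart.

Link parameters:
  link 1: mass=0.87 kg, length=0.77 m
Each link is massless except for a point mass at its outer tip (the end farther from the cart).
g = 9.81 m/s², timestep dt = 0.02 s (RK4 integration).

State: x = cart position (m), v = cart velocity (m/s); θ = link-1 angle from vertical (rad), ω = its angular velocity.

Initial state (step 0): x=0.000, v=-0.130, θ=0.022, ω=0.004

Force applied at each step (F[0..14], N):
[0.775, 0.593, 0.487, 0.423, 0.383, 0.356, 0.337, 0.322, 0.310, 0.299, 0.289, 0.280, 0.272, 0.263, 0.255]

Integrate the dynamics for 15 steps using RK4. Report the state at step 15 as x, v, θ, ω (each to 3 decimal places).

Answer: x=-0.024, v=-0.053, θ=0.016, ω=-0.022

Derivation:
apply F[0]=+0.775 → step 1: x=-0.002, v=-0.116, θ=0.022, ω=-0.009
apply F[1]=+0.593 → step 2: x=-0.005, v=-0.106, θ=0.022, ω=-0.016
apply F[2]=+0.487 → step 3: x=-0.007, v=-0.099, θ=0.021, ω=-0.020
apply F[3]=+0.423 → step 4: x=-0.009, v=-0.093, θ=0.021, ω=-0.022
apply F[4]=+0.383 → step 5: x=-0.010, v=-0.088, θ=0.020, ω=-0.023
apply F[5]=+0.356 → step 6: x=-0.012, v=-0.084, θ=0.020, ω=-0.024
apply F[6]=+0.337 → step 7: x=-0.014, v=-0.079, θ=0.020, ω=-0.024
apply F[7]=+0.322 → step 8: x=-0.015, v=-0.076, θ=0.019, ω=-0.024
apply F[8]=+0.310 → step 9: x=-0.017, v=-0.072, θ=0.019, ω=-0.024
apply F[9]=+0.299 → step 10: x=-0.018, v=-0.069, θ=0.018, ω=-0.024
apply F[10]=+0.289 → step 11: x=-0.020, v=-0.065, θ=0.018, ω=-0.024
apply F[11]=+0.280 → step 12: x=-0.021, v=-0.062, θ=0.017, ω=-0.023
apply F[12]=+0.272 → step 13: x=-0.022, v=-0.059, θ=0.017, ω=-0.023
apply F[13]=+0.263 → step 14: x=-0.023, v=-0.056, θ=0.016, ω=-0.023
apply F[14]=+0.255 → step 15: x=-0.024, v=-0.053, θ=0.016, ω=-0.022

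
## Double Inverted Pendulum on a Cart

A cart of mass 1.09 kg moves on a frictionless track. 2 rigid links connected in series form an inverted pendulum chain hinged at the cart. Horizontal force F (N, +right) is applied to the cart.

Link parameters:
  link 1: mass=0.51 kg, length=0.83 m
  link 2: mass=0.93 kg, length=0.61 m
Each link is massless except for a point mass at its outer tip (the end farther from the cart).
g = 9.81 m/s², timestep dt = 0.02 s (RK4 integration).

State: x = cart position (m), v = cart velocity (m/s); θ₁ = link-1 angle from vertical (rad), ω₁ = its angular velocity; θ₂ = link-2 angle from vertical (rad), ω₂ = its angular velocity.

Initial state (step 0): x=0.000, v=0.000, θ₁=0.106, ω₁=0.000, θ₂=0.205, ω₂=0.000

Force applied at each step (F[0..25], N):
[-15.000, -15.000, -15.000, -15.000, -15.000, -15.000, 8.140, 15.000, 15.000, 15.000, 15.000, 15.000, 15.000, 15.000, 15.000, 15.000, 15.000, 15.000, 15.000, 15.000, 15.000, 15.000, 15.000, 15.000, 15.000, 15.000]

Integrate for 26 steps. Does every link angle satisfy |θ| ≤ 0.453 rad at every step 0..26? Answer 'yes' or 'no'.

Answer: no

Derivation:
apply F[0]=-15.000 → step 1: x=-0.003, v=-0.298, θ₁=0.109, ω₁=0.348, θ₂=0.206, ω₂=0.072
apply F[1]=-15.000 → step 2: x=-0.012, v=-0.596, θ₁=0.120, ω₁=0.701, θ₂=0.208, ω₂=0.138
apply F[2]=-15.000 → step 3: x=-0.027, v=-0.895, θ₁=0.138, ω₁=1.063, θ₂=0.211, ω₂=0.191
apply F[3]=-15.000 → step 4: x=-0.048, v=-1.194, θ₁=0.163, ω₁=1.438, θ₂=0.215, ω₂=0.228
apply F[4]=-15.000 → step 5: x=-0.075, v=-1.492, θ₁=0.195, ω₁=1.824, θ₂=0.220, ω₂=0.245
apply F[5]=-15.000 → step 6: x=-0.107, v=-1.784, θ₁=0.236, ω₁=2.217, θ₂=0.225, ω₂=0.248
apply F[6]=+8.140 → step 7: x=-0.142, v=-1.680, θ₁=0.279, ω₁=2.165, θ₂=0.230, ω₂=0.229
apply F[7]=+15.000 → step 8: x=-0.174, v=-1.473, θ₁=0.321, ω₁=2.023, θ₂=0.234, ω₂=0.174
apply F[8]=+15.000 → step 9: x=-0.201, v=-1.278, θ₁=0.361, ω₁=1.923, θ₂=0.237, ω₂=0.085
apply F[9]=+15.000 → step 10: x=-0.225, v=-1.094, θ₁=0.398, ω₁=1.860, θ₂=0.237, ω₂=-0.036
apply F[10]=+15.000 → step 11: x=-0.245, v=-0.917, θ₁=0.435, ω₁=1.832, θ₂=0.235, ω₂=-0.188
apply F[11]=+15.000 → step 12: x=-0.261, v=-0.745, θ₁=0.472, ω₁=1.834, θ₂=0.229, ω₂=-0.370
apply F[12]=+15.000 → step 13: x=-0.275, v=-0.577, θ₁=0.509, ω₁=1.862, θ₂=0.220, ω₂=-0.579
apply F[13]=+15.000 → step 14: x=-0.285, v=-0.410, θ₁=0.546, ω₁=1.910, θ₂=0.206, ω₂=-0.812
apply F[14]=+15.000 → step 15: x=-0.291, v=-0.242, θ₁=0.585, ω₁=1.974, θ₂=0.187, ω₂=-1.063
apply F[15]=+15.000 → step 16: x=-0.294, v=-0.070, θ₁=0.625, ω₁=2.048, θ₂=0.164, ω₂=-1.329
apply F[16]=+15.000 → step 17: x=-0.294, v=0.106, θ₁=0.667, ω₁=2.125, θ₂=0.134, ω₂=-1.603
apply F[17]=+15.000 → step 18: x=-0.290, v=0.289, θ₁=0.710, ω₁=2.200, θ₂=0.099, ω₂=-1.879
apply F[18]=+15.000 → step 19: x=-0.282, v=0.477, θ₁=0.755, ω₁=2.269, θ₂=0.059, ω₂=-2.154
apply F[19]=+15.000 → step 20: x=-0.271, v=0.672, θ₁=0.801, ω₁=2.329, θ₂=0.013, ω₂=-2.424
apply F[20]=+15.000 → step 21: x=-0.255, v=0.873, θ₁=0.848, ω₁=2.376, θ₂=-0.038, ω₂=-2.688
apply F[21]=+15.000 → step 22: x=-0.236, v=1.078, θ₁=0.896, ω₁=2.410, θ₂=-0.094, ω₂=-2.947
apply F[22]=+15.000 → step 23: x=-0.212, v=1.287, θ₁=0.944, ω₁=2.428, θ₂=-0.156, ω₂=-3.201
apply F[23]=+15.000 → step 24: x=-0.184, v=1.497, θ₁=0.993, ω₁=2.432, θ₂=-0.222, ω₂=-3.454
apply F[24]=+15.000 → step 25: x=-0.152, v=1.707, θ₁=1.042, ω₁=2.419, θ₂=-0.294, ω₂=-3.711
apply F[25]=+15.000 → step 26: x=-0.116, v=1.915, θ₁=1.090, ω₁=2.388, θ₂=-0.371, ω₂=-3.976
Max |angle| over trajectory = 1.090 rad; bound = 0.453 → exceeded.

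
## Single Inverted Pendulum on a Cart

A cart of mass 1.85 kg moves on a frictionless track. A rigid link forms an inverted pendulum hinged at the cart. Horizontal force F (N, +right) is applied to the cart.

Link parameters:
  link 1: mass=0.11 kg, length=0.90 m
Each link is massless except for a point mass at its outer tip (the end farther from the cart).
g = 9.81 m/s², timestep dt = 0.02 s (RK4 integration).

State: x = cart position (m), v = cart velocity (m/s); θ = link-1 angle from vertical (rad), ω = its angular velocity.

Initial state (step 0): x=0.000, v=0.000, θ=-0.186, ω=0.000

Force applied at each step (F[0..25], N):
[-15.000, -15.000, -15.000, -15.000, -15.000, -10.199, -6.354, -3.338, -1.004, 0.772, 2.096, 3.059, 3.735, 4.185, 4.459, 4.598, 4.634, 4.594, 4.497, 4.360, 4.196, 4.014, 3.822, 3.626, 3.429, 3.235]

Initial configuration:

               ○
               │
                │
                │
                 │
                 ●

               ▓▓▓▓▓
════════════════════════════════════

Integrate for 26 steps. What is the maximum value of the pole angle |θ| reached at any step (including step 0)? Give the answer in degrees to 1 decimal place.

apply F[0]=-15.000 → step 1: x=-0.002, v=-0.160, θ=-0.185, ω=0.134
apply F[1]=-15.000 → step 2: x=-0.006, v=-0.319, θ=-0.181, ω=0.269
apply F[2]=-15.000 → step 3: x=-0.014, v=-0.479, θ=-0.174, ω=0.405
apply F[3]=-15.000 → step 4: x=-0.026, v=-0.639, θ=-0.164, ω=0.544
apply F[4]=-15.000 → step 5: x=-0.040, v=-0.800, θ=-0.152, ω=0.685
apply F[5]=-10.199 → step 6: x=-0.057, v=-0.908, θ=-0.138, ω=0.773
apply F[6]=-6.354 → step 7: x=-0.076, v=-0.975, θ=-0.122, ω=0.819
apply F[7]=-3.338 → step 8: x=-0.096, v=-1.010, θ=-0.105, ω=0.833
apply F[8]=-1.004 → step 9: x=-0.116, v=-1.020, θ=-0.089, ω=0.823
apply F[9]=+0.772 → step 10: x=-0.136, v=-1.011, θ=-0.072, ω=0.795
apply F[10]=+2.096 → step 11: x=-0.156, v=-0.987, θ=-0.057, ω=0.755
apply F[11]=+3.059 → step 12: x=-0.176, v=-0.954, θ=-0.042, ω=0.707
apply F[12]=+3.735 → step 13: x=-0.194, v=-0.913, θ=-0.029, ω=0.654
apply F[13]=+4.185 → step 14: x=-0.212, v=-0.867, θ=-0.016, ω=0.598
apply F[14]=+4.459 → step 15: x=-0.229, v=-0.819, θ=-0.005, ω=0.542
apply F[15]=+4.598 → step 16: x=-0.245, v=-0.769, θ=0.006, ω=0.487
apply F[16]=+4.634 → step 17: x=-0.260, v=-0.719, θ=0.015, ω=0.434
apply F[17]=+4.594 → step 18: x=-0.274, v=-0.670, θ=0.023, ω=0.383
apply F[18]=+4.497 → step 19: x=-0.287, v=-0.622, θ=0.030, ω=0.335
apply F[19]=+4.360 → step 20: x=-0.299, v=-0.575, θ=0.036, ω=0.291
apply F[20]=+4.196 → step 21: x=-0.310, v=-0.530, θ=0.042, ω=0.249
apply F[21]=+4.014 → step 22: x=-0.320, v=-0.487, θ=0.046, ω=0.211
apply F[22]=+3.822 → step 23: x=-0.329, v=-0.446, θ=0.050, ω=0.177
apply F[23]=+3.626 → step 24: x=-0.338, v=-0.408, θ=0.053, ω=0.145
apply F[24]=+3.429 → step 25: x=-0.345, v=-0.371, θ=0.056, ω=0.117
apply F[25]=+3.235 → step 26: x=-0.353, v=-0.337, θ=0.058, ω=0.091
Max |angle| over trajectory = 0.186 rad = 10.7°.

Answer: 10.7°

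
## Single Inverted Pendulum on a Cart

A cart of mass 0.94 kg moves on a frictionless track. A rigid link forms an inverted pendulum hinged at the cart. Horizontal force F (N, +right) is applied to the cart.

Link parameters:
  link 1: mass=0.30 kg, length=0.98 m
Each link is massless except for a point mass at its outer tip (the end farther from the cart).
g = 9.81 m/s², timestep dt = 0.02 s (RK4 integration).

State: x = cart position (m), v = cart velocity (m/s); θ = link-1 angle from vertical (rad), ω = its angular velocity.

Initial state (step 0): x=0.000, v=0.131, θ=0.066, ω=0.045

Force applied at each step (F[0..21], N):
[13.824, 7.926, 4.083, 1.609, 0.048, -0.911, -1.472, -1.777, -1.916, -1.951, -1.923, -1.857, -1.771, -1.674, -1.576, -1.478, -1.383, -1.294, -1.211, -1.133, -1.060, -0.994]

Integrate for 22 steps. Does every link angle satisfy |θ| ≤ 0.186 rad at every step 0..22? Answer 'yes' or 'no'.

Answer: yes

Derivation:
apply F[0]=+13.824 → step 1: x=0.006, v=0.421, θ=0.064, ω=-0.237
apply F[1]=+7.926 → step 2: x=0.016, v=0.585, θ=0.058, ω=-0.392
apply F[2]=+4.083 → step 3: x=0.028, v=0.669, θ=0.049, ω=-0.467
apply F[3]=+1.609 → step 4: x=0.042, v=0.700, θ=0.040, ω=-0.490
apply F[4]=+0.048 → step 5: x=0.056, v=0.699, θ=0.030, ω=-0.482
apply F[5]=-0.911 → step 6: x=0.070, v=0.678, θ=0.021, ω=-0.455
apply F[6]=-1.472 → step 7: x=0.083, v=0.646, θ=0.012, ω=-0.419
apply F[7]=-1.777 → step 8: x=0.095, v=0.608, θ=0.004, ω=-0.379
apply F[8]=-1.916 → step 9: x=0.107, v=0.567, θ=-0.003, ω=-0.337
apply F[9]=-1.951 → step 10: x=0.118, v=0.526, θ=-0.010, ω=-0.296
apply F[10]=-1.923 → step 11: x=0.128, v=0.486, θ=-0.015, ω=-0.258
apply F[11]=-1.857 → step 12: x=0.137, v=0.447, θ=-0.020, ω=-0.222
apply F[12]=-1.771 → step 13: x=0.146, v=0.411, θ=-0.024, ω=-0.190
apply F[13]=-1.674 → step 14: x=0.154, v=0.377, θ=-0.028, ω=-0.160
apply F[14]=-1.576 → step 15: x=0.161, v=0.345, θ=-0.031, ω=-0.134
apply F[15]=-1.478 → step 16: x=0.168, v=0.316, θ=-0.033, ω=-0.110
apply F[16]=-1.383 → step 17: x=0.174, v=0.289, θ=-0.035, ω=-0.089
apply F[17]=-1.294 → step 18: x=0.179, v=0.263, θ=-0.037, ω=-0.070
apply F[18]=-1.211 → step 19: x=0.184, v=0.240, θ=-0.038, ω=-0.054
apply F[19]=-1.133 → step 20: x=0.189, v=0.218, θ=-0.039, ω=-0.039
apply F[20]=-1.060 → step 21: x=0.193, v=0.198, θ=-0.039, ω=-0.027
apply F[21]=-0.994 → step 22: x=0.197, v=0.179, θ=-0.040, ω=-0.015
Max |angle| over trajectory = 0.066 rad; bound = 0.186 → within bound.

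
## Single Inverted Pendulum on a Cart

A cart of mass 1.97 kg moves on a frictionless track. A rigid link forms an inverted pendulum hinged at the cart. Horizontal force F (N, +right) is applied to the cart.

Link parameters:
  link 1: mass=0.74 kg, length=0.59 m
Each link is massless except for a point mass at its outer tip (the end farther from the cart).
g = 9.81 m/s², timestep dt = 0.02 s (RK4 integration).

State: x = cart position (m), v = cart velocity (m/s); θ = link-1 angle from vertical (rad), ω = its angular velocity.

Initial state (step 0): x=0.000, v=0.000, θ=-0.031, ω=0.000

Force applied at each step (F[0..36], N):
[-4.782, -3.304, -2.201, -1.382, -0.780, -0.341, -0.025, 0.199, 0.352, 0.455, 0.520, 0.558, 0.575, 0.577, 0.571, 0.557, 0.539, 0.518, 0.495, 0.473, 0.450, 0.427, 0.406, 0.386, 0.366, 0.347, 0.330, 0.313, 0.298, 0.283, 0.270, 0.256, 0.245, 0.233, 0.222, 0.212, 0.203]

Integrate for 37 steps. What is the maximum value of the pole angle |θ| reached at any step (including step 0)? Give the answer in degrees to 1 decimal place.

Answer: 1.8°

Derivation:
apply F[0]=-4.782 → step 1: x=-0.000, v=-0.046, θ=-0.030, ω=0.068
apply F[1]=-3.304 → step 2: x=-0.002, v=-0.078, θ=-0.029, ω=0.111
apply F[2]=-2.201 → step 3: x=-0.003, v=-0.098, θ=-0.026, ω=0.137
apply F[3]=-1.382 → step 4: x=-0.006, v=-0.110, θ=-0.023, ω=0.149
apply F[4]=-0.780 → step 5: x=-0.008, v=-0.116, θ=-0.020, ω=0.153
apply F[5]=-0.341 → step 6: x=-0.010, v=-0.119, θ=-0.017, ω=0.150
apply F[6]=-0.025 → step 7: x=-0.013, v=-0.118, θ=-0.014, ω=0.143
apply F[7]=+0.199 → step 8: x=-0.015, v=-0.115, θ=-0.011, ω=0.134
apply F[8]=+0.352 → step 9: x=-0.017, v=-0.110, θ=-0.009, ω=0.123
apply F[9]=+0.455 → step 10: x=-0.019, v=-0.105, θ=-0.006, ω=0.112
apply F[10]=+0.520 → step 11: x=-0.021, v=-0.100, θ=-0.004, ω=0.101
apply F[11]=+0.558 → step 12: x=-0.023, v=-0.094, θ=-0.002, ω=0.090
apply F[12]=+0.575 → step 13: x=-0.025, v=-0.088, θ=-0.001, ω=0.079
apply F[13]=+0.577 → step 14: x=-0.027, v=-0.082, θ=0.001, ω=0.069
apply F[14]=+0.571 → step 15: x=-0.028, v=-0.076, θ=0.002, ω=0.060
apply F[15]=+0.557 → step 16: x=-0.030, v=-0.071, θ=0.003, ω=0.051
apply F[16]=+0.539 → step 17: x=-0.031, v=-0.065, θ=0.004, ω=0.044
apply F[17]=+0.518 → step 18: x=-0.032, v=-0.061, θ=0.005, ω=0.037
apply F[18]=+0.495 → step 19: x=-0.034, v=-0.056, θ=0.006, ω=0.031
apply F[19]=+0.473 → step 20: x=-0.035, v=-0.051, θ=0.006, ω=0.025
apply F[20]=+0.450 → step 21: x=-0.036, v=-0.047, θ=0.007, ω=0.020
apply F[21]=+0.427 → step 22: x=-0.037, v=-0.044, θ=0.007, ω=0.016
apply F[22]=+0.406 → step 23: x=-0.037, v=-0.040, θ=0.007, ω=0.012
apply F[23]=+0.386 → step 24: x=-0.038, v=-0.037, θ=0.007, ω=0.009
apply F[24]=+0.366 → step 25: x=-0.039, v=-0.033, θ=0.008, ω=0.006
apply F[25]=+0.347 → step 26: x=-0.039, v=-0.030, θ=0.008, ω=0.004
apply F[26]=+0.330 → step 27: x=-0.040, v=-0.028, θ=0.008, ω=0.002
apply F[27]=+0.313 → step 28: x=-0.041, v=-0.025, θ=0.008, ω=-0.000
apply F[28]=+0.298 → step 29: x=-0.041, v=-0.023, θ=0.008, ω=-0.002
apply F[29]=+0.283 → step 30: x=-0.041, v=-0.020, θ=0.008, ω=-0.003
apply F[30]=+0.270 → step 31: x=-0.042, v=-0.018, θ=0.008, ω=-0.004
apply F[31]=+0.256 → step 32: x=-0.042, v=-0.016, θ=0.007, ω=-0.005
apply F[32]=+0.245 → step 33: x=-0.043, v=-0.014, θ=0.007, ω=-0.006
apply F[33]=+0.233 → step 34: x=-0.043, v=-0.012, θ=0.007, ω=-0.007
apply F[34]=+0.222 → step 35: x=-0.043, v=-0.011, θ=0.007, ω=-0.007
apply F[35]=+0.212 → step 36: x=-0.043, v=-0.009, θ=0.007, ω=-0.008
apply F[36]=+0.203 → step 37: x=-0.043, v=-0.007, θ=0.007, ω=-0.008
Max |angle| over trajectory = 0.031 rad = 1.8°.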